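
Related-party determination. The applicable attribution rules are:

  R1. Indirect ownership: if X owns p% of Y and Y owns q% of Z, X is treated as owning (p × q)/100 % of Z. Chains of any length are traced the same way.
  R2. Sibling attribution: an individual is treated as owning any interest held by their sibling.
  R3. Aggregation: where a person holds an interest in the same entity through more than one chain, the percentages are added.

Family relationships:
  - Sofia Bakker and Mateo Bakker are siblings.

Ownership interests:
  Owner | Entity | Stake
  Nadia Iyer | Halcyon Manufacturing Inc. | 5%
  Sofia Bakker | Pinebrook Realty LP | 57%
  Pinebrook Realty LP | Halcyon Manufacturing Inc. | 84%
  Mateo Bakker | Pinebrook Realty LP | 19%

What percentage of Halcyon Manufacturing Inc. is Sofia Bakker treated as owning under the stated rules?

63.84%

By sibling attribution (R2), Sofia Bakker is treated as also owning Mateo Bakker's interest in Pinebrook Realty LP, giving 57% + 19% = 76%.
Chain via Pinebrook Realty LP (R1): 76% × 84% = 63.84% of Halcyon Manufacturing Inc.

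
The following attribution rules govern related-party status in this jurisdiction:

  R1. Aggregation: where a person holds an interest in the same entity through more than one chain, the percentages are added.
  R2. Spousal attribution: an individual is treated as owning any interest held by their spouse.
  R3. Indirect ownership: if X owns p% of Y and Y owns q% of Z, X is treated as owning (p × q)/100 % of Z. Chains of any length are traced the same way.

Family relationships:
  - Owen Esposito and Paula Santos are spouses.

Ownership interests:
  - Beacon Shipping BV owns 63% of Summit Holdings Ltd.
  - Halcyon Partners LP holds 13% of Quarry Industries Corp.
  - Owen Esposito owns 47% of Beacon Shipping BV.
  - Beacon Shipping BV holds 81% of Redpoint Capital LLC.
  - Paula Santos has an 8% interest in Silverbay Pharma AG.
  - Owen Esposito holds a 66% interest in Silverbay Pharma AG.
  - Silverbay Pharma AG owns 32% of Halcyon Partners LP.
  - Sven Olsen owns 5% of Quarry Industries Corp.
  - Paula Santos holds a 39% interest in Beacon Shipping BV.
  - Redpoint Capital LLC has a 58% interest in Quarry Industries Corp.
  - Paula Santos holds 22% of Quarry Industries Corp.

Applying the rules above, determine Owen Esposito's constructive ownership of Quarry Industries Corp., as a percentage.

By spousal attribution (R2), Owen Esposito is treated as also owning Paula Santos's interest in Beacon Shipping BV, giving 47% + 39% = 86%.
By spousal attribution (R2), Owen Esposito is treated as also owning Paula Santos's interest in Silverbay Pharma AG, giving 66% + 8% = 74%.
By spousal attribution (R2), Owen Esposito is treated as owning Paula Santos's 22% interest in Quarry Industries Corp.
Chain via Beacon Shipping BV → Redpoint Capital LLC (R3): 86% × 81% × 58% = 40.4028% of Quarry Industries Corp.
Chain via Silverbay Pharma AG → Halcyon Partners LP (R3): 74% × 32% × 13% = 3.0784% of Quarry Industries Corp.
Direct interest in Quarry Industries Corp: 22%.
Aggregating (R1): 40.4028% + 3.0784% + 22% = 65.4812%.

65.4812%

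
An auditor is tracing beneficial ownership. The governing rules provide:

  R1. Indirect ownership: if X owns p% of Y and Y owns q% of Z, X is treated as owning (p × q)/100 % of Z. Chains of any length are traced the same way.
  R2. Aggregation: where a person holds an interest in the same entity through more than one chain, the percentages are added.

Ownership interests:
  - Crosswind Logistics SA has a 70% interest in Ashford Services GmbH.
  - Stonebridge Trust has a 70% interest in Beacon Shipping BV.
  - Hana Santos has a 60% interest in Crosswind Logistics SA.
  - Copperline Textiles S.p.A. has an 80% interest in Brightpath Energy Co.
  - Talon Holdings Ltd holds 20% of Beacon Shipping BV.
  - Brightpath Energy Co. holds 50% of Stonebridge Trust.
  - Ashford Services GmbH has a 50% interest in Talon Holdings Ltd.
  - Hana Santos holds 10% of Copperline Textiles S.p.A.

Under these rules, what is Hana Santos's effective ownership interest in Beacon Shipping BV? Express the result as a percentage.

Chain via Crosswind Logistics SA → Ashford Services GmbH → Talon Holdings Ltd (R1): 60% × 70% × 50% × 20% = 4.2% of Beacon Shipping BV.
Chain via Copperline Textiles S.p.A. → Brightpath Energy Co. → Stonebridge Trust (R1): 10% × 80% × 50% × 70% = 2.8% of Beacon Shipping BV.
Aggregating (R2): 4.2% + 2.8% = 7%.

7%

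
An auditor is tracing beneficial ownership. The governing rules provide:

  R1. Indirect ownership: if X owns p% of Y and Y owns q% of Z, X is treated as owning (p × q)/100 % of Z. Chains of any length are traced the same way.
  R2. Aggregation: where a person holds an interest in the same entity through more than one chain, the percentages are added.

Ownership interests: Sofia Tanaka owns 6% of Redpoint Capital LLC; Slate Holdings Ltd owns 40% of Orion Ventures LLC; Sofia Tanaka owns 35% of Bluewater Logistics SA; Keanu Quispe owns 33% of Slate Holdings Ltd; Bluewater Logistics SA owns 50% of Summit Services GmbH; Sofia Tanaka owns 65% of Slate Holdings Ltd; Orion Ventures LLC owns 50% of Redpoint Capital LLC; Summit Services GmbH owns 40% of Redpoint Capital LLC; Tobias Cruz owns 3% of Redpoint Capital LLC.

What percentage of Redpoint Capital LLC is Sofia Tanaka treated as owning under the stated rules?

26%

Chain via Slate Holdings Ltd → Orion Ventures LLC (R1): 65% × 40% × 50% = 13% of Redpoint Capital LLC.
Chain via Bluewater Logistics SA → Summit Services GmbH (R1): 35% × 50% × 40% = 7% of Redpoint Capital LLC.
Direct interest in Redpoint Capital LLC: 6%.
Aggregating (R2): 13% + 7% + 6% = 26%.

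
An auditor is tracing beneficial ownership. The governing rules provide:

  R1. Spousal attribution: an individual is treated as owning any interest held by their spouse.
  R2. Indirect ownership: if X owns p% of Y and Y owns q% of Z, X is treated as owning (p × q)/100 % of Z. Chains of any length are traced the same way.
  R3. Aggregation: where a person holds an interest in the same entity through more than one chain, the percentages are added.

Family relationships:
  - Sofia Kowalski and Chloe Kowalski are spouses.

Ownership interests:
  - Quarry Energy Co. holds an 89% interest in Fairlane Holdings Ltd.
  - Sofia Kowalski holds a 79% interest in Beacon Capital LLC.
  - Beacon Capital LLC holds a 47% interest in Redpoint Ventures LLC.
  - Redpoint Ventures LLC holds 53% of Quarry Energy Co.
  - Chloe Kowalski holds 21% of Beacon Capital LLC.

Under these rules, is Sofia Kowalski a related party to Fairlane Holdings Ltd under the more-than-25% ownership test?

No

By spousal attribution (R1), Sofia Kowalski is treated as also owning Chloe Kowalski's interest in Beacon Capital LLC, giving 79% + 21% = 100%.
Chain via Beacon Capital LLC → Redpoint Ventures LLC → Quarry Energy Co. (R2): 100% × 47% × 53% × 89% = 22.1699% of Fairlane Holdings Ltd.
22.1699% does not exceed the 25% threshold, so Sofia is not a related party to Fairlane Holdings Ltd.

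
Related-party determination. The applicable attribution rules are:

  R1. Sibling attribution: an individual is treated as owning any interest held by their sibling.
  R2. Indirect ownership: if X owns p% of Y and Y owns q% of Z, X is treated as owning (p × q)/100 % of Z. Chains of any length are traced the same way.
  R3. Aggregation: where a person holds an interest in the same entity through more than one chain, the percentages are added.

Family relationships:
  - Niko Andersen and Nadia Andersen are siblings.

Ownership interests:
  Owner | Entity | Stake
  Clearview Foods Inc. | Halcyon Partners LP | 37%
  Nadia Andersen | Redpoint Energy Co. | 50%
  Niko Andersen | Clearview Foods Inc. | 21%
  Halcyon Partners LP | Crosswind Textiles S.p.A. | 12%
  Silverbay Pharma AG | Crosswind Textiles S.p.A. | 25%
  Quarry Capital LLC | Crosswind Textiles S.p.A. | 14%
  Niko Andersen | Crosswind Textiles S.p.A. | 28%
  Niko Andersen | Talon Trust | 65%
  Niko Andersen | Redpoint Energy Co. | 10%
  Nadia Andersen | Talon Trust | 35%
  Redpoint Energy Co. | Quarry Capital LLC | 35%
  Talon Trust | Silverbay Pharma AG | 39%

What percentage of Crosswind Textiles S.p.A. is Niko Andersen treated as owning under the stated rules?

41.6224%

By sibling attribution (R1), Niko Andersen is treated as also owning Nadia Andersen's interest in Talon Trust, giving 65% + 35% = 100%.
By sibling attribution (R1), Niko Andersen is treated as also owning Nadia Andersen's interest in Redpoint Energy Co, giving 10% + 50% = 60%.
Chain via Talon Trust → Silverbay Pharma AG (R2): 100% × 39% × 25% = 9.75% of Crosswind Textiles S.p.A.
Chain via Redpoint Energy Co. → Quarry Capital LLC (R2): 60% × 35% × 14% = 2.94% of Crosswind Textiles S.p.A.
Chain via Clearview Foods Inc. → Halcyon Partners LP (R2): 21% × 37% × 12% = 0.9324% of Crosswind Textiles S.p.A.
Direct interest in Crosswind Textiles S.p.A: 28%.
Aggregating (R3): 9.75% + 2.94% + 0.9324% + 28% = 41.6224%.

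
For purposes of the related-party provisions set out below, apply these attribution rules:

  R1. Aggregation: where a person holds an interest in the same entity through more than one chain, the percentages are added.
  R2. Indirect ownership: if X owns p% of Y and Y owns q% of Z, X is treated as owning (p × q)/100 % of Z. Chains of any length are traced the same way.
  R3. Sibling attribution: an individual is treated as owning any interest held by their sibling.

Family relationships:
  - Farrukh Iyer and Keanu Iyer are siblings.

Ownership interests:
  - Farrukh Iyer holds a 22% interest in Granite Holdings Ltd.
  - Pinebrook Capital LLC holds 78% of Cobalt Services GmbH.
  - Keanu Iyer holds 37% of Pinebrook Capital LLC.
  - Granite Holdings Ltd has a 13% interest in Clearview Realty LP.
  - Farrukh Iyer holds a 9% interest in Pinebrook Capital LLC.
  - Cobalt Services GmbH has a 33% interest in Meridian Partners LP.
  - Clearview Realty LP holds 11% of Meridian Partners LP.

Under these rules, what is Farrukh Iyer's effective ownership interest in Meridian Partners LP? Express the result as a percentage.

By sibling attribution (R3), Farrukh Iyer is treated as also owning Keanu Iyer's interest in Pinebrook Capital LLC, giving 9% + 37% = 46%.
Chain via Granite Holdings Ltd → Clearview Realty LP (R2): 22% × 13% × 11% = 0.3146% of Meridian Partners LP.
Chain via Pinebrook Capital LLC → Cobalt Services GmbH (R2): 46% × 78% × 33% = 11.8404% of Meridian Partners LP.
Aggregating (R1): 0.3146% + 11.8404% = 12.155%.

12.155%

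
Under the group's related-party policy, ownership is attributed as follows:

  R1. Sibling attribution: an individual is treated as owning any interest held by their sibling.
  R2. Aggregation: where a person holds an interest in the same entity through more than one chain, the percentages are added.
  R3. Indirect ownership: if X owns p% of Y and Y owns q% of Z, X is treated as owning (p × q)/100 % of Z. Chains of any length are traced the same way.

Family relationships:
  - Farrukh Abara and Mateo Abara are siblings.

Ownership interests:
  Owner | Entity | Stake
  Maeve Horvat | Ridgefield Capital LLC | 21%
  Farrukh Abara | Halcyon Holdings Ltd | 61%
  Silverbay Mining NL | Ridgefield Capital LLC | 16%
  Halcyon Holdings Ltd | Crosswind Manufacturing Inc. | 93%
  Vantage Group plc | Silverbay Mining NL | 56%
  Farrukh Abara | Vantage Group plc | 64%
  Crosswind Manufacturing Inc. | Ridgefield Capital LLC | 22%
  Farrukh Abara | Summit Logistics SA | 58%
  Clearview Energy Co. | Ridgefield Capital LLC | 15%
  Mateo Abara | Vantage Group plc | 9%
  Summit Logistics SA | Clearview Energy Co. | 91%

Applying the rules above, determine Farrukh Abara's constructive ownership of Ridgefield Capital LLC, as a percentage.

By sibling attribution (R1), Farrukh Abara is treated as also owning Mateo Abara's interest in Vantage Group plc, giving 64% + 9% = 73%.
Chain via Halcyon Holdings Ltd → Crosswind Manufacturing Inc. (R3): 61% × 93% × 22% = 12.4806% of Ridgefield Capital LLC.
Chain via Summit Logistics SA → Clearview Energy Co. (R3): 58% × 91% × 15% = 7.917% of Ridgefield Capital LLC.
Chain via Vantage Group plc → Silverbay Mining NL (R3): 73% × 56% × 16% = 6.5408% of Ridgefield Capital LLC.
Aggregating (R2): 12.4806% + 7.917% + 6.5408% = 26.9384%.

26.9384%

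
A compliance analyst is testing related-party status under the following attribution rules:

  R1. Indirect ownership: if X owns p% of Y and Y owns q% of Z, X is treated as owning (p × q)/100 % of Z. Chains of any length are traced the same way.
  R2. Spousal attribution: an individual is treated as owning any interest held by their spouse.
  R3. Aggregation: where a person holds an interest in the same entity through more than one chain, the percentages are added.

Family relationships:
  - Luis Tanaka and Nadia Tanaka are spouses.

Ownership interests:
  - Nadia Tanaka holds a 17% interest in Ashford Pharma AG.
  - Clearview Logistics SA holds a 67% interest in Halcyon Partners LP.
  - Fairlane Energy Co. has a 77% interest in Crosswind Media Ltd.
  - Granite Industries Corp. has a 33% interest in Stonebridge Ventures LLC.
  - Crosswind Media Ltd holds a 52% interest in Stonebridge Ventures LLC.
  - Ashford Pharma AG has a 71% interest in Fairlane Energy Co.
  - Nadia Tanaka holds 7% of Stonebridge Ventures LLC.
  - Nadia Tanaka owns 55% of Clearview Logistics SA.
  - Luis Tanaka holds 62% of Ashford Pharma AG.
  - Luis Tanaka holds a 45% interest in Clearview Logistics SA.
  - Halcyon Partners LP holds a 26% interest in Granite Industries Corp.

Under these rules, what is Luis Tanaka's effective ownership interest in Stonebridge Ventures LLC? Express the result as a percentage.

By spousal attribution (R2), Luis Tanaka is treated as also owning Nadia Tanaka's interest in Clearview Logistics SA, giving 45% + 55% = 100%.
By spousal attribution (R2), Luis Tanaka is treated as also owning Nadia Tanaka's interest in Ashford Pharma AG, giving 62% + 17% = 79%.
By spousal attribution (R2), Luis Tanaka is treated as owning Nadia Tanaka's 7% interest in Stonebridge Ventures LLC.
Chain via Clearview Logistics SA → Halcyon Partners LP → Granite Industries Corp. (R1): 100% × 67% × 26% × 33% = 5.7486% of Stonebridge Ventures LLC.
Chain via Ashford Pharma AG → Fairlane Energy Co. → Crosswind Media Ltd (R1): 79% × 71% × 77% × 52% = 22.458436% of Stonebridge Ventures LLC.
Direct interest in Stonebridge Ventures LLC: 7%.
Aggregating (R3): 5.7486% + 22.458436% + 7% = 35.207036%.

35.207036%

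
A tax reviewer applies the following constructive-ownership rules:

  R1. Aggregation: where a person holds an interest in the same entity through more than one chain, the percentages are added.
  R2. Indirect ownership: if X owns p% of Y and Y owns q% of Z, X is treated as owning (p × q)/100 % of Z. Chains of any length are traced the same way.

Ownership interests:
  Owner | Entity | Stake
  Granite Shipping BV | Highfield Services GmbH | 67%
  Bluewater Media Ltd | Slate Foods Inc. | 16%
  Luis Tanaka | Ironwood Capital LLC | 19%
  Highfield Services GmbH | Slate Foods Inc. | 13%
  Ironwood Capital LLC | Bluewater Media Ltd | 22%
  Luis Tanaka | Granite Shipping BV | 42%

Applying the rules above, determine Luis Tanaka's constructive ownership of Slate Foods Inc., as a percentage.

Chain via Granite Shipping BV → Highfield Services GmbH (R2): 42% × 67% × 13% = 3.6582% of Slate Foods Inc.
Chain via Ironwood Capital LLC → Bluewater Media Ltd (R2): 19% × 22% × 16% = 0.6688% of Slate Foods Inc.
Aggregating (R1): 3.6582% + 0.6688% = 4.327%.

4.327%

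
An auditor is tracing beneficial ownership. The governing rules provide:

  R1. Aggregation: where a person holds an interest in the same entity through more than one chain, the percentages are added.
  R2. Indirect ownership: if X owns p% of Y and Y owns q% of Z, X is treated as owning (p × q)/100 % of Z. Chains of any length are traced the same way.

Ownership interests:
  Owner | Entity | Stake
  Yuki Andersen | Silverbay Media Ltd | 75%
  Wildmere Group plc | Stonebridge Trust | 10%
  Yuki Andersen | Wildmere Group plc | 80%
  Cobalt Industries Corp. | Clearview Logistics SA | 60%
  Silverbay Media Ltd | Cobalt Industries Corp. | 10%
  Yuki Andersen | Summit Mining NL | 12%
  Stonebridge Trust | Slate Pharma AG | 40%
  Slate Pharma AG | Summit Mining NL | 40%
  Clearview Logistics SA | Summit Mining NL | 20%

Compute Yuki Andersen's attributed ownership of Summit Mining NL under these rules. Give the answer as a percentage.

Chain via Silverbay Media Ltd → Cobalt Industries Corp. → Clearview Logistics SA (R2): 75% × 10% × 60% × 20% = 0.9% of Summit Mining NL.
Chain via Wildmere Group plc → Stonebridge Trust → Slate Pharma AG (R2): 80% × 10% × 40% × 40% = 1.28% of Summit Mining NL.
Direct interest in Summit Mining NL: 12%.
Aggregating (R1): 0.9% + 1.28% + 12% = 14.18%.

14.18%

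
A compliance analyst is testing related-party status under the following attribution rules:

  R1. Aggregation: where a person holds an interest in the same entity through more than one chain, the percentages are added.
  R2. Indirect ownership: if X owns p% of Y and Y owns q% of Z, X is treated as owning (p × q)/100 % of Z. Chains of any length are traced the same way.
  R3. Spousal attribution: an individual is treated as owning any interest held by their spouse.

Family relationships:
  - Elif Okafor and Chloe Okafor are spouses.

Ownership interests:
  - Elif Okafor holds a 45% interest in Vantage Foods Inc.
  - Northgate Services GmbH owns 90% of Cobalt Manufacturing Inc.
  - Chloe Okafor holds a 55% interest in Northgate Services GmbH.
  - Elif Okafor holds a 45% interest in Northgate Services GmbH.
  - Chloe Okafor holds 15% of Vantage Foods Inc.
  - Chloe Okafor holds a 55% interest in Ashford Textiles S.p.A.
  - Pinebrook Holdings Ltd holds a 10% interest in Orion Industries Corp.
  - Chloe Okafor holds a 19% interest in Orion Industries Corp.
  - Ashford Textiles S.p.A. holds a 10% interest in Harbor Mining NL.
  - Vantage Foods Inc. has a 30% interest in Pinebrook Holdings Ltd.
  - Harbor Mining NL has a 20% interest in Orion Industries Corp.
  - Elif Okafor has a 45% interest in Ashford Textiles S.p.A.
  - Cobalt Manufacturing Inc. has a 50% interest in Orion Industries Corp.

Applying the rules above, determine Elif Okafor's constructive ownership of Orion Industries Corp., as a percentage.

67.8%

By spousal attribution (R3), Elif Okafor is treated as also owning Chloe Okafor's interest in Ashford Textiles S.p.A, giving 45% + 55% = 100%.
By spousal attribution (R3), Elif Okafor is treated as also owning Chloe Okafor's interest in Vantage Foods Inc, giving 45% + 15% = 60%.
By spousal attribution (R3), Elif Okafor is treated as also owning Chloe Okafor's interest in Northgate Services GmbH, giving 45% + 55% = 100%.
By spousal attribution (R3), Elif Okafor is treated as owning Chloe Okafor's 19% interest in Orion Industries Corp.
Chain via Ashford Textiles S.p.A. → Harbor Mining NL (R2): 100% × 10% × 20% = 2% of Orion Industries Corp.
Chain via Vantage Foods Inc. → Pinebrook Holdings Ltd (R2): 60% × 30% × 10% = 1.8% of Orion Industries Corp.
Chain via Northgate Services GmbH → Cobalt Manufacturing Inc. (R2): 100% × 90% × 50% = 45% of Orion Industries Corp.
Direct interest in Orion Industries Corp: 19%.
Aggregating (R1): 2% + 1.8% + 45% + 19% = 67.8%.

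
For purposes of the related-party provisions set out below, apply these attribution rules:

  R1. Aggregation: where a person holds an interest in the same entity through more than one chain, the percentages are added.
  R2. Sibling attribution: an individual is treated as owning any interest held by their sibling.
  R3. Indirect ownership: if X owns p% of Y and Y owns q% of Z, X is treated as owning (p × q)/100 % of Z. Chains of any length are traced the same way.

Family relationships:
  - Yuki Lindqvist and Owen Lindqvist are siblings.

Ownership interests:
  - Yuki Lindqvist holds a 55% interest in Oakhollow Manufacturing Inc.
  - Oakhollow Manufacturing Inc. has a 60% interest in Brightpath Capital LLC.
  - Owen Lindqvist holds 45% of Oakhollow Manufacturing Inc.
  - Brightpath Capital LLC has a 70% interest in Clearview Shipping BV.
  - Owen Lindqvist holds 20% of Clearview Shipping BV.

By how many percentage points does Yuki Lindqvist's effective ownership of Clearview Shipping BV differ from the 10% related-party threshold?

52

By sibling attribution (R2), Yuki Lindqvist is treated as also owning Owen Lindqvist's interest in Oakhollow Manufacturing Inc, giving 55% + 45% = 100%.
By sibling attribution (R2), Yuki Lindqvist is treated as owning Owen Lindqvist's 20% interest in Clearview Shipping BV.
Chain via Oakhollow Manufacturing Inc. → Brightpath Capital LLC (R3): 100% × 60% × 70% = 42% of Clearview Shipping BV.
Direct interest in Clearview Shipping BV: 20%.
Aggregating (R1): 42% + 20% = 62%.
62% exceeds the 10% threshold by 52 percentage points.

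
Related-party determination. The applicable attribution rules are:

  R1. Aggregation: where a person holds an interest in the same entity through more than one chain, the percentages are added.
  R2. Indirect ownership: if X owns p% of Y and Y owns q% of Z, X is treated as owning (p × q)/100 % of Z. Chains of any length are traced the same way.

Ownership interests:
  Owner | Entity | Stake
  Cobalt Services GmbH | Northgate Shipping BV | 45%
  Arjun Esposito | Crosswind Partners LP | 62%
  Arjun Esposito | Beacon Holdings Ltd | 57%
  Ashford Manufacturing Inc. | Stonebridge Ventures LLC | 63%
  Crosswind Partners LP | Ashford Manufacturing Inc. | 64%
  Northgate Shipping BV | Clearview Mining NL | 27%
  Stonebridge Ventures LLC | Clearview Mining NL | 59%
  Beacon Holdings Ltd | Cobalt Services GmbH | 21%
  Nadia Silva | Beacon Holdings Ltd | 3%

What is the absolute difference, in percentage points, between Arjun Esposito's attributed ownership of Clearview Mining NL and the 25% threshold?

8.796589

Chain via Crosswind Partners LP → Ashford Manufacturing Inc. → Stonebridge Ventures LLC (R2): 62% × 64% × 63% × 59% = 14.749056% of Clearview Mining NL.
Chain via Beacon Holdings Ltd → Cobalt Services GmbH → Northgate Shipping BV (R2): 57% × 21% × 45% × 27% = 1.454355% of Clearview Mining NL.
Aggregating (R1): 14.749056% + 1.454355% = 16.203411%.
16.203411% falls short of the 25% threshold by 8.796589 percentage points.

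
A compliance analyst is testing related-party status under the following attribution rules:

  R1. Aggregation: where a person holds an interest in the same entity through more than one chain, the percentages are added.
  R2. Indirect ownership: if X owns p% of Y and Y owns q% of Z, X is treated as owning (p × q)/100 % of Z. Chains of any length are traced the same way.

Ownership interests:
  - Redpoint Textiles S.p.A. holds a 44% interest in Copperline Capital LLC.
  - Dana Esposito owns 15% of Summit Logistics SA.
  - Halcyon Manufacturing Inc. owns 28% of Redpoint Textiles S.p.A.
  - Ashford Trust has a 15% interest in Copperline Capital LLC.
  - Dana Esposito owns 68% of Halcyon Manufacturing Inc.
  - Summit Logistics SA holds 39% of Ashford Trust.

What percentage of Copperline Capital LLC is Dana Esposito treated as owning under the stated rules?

9.2551%

Chain via Halcyon Manufacturing Inc. → Redpoint Textiles S.p.A. (R2): 68% × 28% × 44% = 8.3776% of Copperline Capital LLC.
Chain via Summit Logistics SA → Ashford Trust (R2): 15% × 39% × 15% = 0.8775% of Copperline Capital LLC.
Aggregating (R1): 8.3776% + 0.8775% = 9.2551%.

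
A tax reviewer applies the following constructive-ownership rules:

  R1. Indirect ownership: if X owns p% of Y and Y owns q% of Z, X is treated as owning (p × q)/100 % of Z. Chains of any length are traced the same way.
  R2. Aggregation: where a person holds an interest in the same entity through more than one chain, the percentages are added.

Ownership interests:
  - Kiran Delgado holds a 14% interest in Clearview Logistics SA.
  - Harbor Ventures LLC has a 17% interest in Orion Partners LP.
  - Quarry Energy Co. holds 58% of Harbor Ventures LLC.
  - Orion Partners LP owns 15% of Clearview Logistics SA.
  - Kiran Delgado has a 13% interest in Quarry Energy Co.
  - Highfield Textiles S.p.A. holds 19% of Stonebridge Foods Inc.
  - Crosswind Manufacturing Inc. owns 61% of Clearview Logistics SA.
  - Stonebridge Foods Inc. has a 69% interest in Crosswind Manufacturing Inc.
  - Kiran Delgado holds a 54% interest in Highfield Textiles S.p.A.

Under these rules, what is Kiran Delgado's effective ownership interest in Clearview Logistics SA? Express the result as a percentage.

18.510704%

Chain via Quarry Energy Co. → Harbor Ventures LLC → Orion Partners LP (R1): 13% × 58% × 17% × 15% = 0.19227% of Clearview Logistics SA.
Chain via Highfield Textiles S.p.A. → Stonebridge Foods Inc. → Crosswind Manufacturing Inc. (R1): 54% × 19% × 69% × 61% = 4.318434% of Clearview Logistics SA.
Direct interest in Clearview Logistics SA: 14%.
Aggregating (R2): 0.19227% + 4.318434% + 14% = 18.510704%.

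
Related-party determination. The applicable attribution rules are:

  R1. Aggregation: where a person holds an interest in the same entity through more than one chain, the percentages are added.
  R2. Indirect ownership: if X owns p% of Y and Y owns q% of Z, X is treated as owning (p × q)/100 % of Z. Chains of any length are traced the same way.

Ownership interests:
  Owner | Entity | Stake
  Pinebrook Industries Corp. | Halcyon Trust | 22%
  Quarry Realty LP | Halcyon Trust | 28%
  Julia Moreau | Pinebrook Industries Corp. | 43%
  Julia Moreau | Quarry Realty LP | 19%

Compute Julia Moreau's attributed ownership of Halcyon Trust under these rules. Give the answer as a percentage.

14.78%

Chain via Quarry Realty LP (R2): 19% × 28% = 5.32% of Halcyon Trust.
Chain via Pinebrook Industries Corp. (R2): 43% × 22% = 9.46% of Halcyon Trust.
Aggregating (R1): 5.32% + 9.46% = 14.78%.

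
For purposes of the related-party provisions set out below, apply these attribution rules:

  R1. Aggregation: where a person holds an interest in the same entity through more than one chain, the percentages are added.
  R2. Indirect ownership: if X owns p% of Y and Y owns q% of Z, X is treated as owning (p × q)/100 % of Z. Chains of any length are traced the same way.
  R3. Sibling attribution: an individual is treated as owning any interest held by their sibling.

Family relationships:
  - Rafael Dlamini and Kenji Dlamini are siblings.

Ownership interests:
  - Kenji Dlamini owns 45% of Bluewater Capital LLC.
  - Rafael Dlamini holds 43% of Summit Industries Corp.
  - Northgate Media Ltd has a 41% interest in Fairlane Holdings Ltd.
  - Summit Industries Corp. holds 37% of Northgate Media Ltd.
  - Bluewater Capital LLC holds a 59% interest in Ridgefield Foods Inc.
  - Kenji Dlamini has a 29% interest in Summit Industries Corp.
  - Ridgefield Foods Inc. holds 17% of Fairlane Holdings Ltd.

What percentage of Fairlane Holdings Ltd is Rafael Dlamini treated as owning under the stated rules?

15.4359%

By sibling attribution (R3), Rafael Dlamini is treated as also owning Kenji Dlamini's interest in Summit Industries Corp, giving 43% + 29% = 72%.
By sibling attribution (R3), Rafael Dlamini is treated as owning Kenji Dlamini's 45% interest in Bluewater Capital LLC.
Chain via Summit Industries Corp. → Northgate Media Ltd (R2): 72% × 37% × 41% = 10.9224% of Fairlane Holdings Ltd.
Chain via Bluewater Capital LLC → Ridgefield Foods Inc. (R2): 45% × 59% × 17% = 4.5135% of Fairlane Holdings Ltd.
Aggregating (R1): 10.9224% + 4.5135% = 15.4359%.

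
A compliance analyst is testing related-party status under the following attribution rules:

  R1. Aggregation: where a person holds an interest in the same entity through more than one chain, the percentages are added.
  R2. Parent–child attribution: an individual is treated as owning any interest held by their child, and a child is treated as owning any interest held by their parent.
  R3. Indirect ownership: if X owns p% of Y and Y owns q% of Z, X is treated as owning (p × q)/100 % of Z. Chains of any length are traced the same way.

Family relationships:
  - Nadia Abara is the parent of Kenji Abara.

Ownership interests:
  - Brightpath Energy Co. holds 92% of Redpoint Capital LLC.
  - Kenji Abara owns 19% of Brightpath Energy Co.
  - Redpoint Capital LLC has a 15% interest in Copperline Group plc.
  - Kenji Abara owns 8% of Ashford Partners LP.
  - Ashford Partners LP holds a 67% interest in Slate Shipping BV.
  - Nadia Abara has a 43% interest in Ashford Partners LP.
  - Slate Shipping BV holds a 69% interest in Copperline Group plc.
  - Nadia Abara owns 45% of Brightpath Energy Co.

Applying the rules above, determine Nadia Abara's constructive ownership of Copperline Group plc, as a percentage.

By parent–child attribution (R2), Nadia Abara is treated as also owning Kenji Abara's interest in Brightpath Energy Co, giving 45% + 19% = 64%.
By parent–child attribution (R2), Nadia Abara is treated as also owning Kenji Abara's interest in Ashford Partners LP, giving 43% + 8% = 51%.
Chain via Brightpath Energy Co. → Redpoint Capital LLC (R3): 64% × 92% × 15% = 8.832% of Copperline Group plc.
Chain via Ashford Partners LP → Slate Shipping BV (R3): 51% × 67% × 69% = 23.5773% of Copperline Group plc.
Aggregating (R1): 8.832% + 23.5773% = 32.4093%.

32.4093%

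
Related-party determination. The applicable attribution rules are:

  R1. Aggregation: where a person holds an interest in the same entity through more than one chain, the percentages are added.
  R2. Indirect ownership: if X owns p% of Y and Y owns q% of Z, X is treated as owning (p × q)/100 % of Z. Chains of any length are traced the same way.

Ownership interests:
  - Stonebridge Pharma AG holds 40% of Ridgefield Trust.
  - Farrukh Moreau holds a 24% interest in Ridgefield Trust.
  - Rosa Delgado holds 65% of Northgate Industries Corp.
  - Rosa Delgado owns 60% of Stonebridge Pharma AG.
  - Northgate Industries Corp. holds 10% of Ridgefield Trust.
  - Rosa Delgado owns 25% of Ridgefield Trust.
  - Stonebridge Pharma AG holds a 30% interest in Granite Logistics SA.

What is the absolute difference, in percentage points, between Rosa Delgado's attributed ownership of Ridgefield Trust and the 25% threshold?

30.5

Chain via Stonebridge Pharma AG (R2): 60% × 40% = 24% of Ridgefield Trust.
Chain via Northgate Industries Corp. (R2): 65% × 10% = 6.5% of Ridgefield Trust.
Direct interest in Ridgefield Trust: 25%.
Aggregating (R1): 24% + 6.5% + 25% = 55.5%.
55.5% exceeds the 25% threshold by 30.5 percentage points.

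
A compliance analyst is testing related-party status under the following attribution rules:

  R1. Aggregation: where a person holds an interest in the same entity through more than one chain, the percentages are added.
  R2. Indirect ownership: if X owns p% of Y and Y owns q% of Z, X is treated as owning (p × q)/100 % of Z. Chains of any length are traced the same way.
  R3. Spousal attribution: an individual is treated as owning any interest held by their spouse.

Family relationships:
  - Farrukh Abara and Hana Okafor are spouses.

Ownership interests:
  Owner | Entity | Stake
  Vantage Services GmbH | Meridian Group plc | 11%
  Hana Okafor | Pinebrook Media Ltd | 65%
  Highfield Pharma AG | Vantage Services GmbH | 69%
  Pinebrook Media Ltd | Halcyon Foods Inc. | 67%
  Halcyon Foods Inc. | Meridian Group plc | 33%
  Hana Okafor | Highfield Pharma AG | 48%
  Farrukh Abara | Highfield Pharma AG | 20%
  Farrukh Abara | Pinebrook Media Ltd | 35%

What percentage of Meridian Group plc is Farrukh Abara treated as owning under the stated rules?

27.2712%

By spousal attribution (R3), Farrukh Abara is treated as also owning Hana Okafor's interest in Highfield Pharma AG, giving 20% + 48% = 68%.
By spousal attribution (R3), Farrukh Abara is treated as also owning Hana Okafor's interest in Pinebrook Media Ltd, giving 35% + 65% = 100%.
Chain via Highfield Pharma AG → Vantage Services GmbH (R2): 68% × 69% × 11% = 5.1612% of Meridian Group plc.
Chain via Pinebrook Media Ltd → Halcyon Foods Inc. (R2): 100% × 67% × 33% = 22.11% of Meridian Group plc.
Aggregating (R1): 5.1612% + 22.11% = 27.2712%.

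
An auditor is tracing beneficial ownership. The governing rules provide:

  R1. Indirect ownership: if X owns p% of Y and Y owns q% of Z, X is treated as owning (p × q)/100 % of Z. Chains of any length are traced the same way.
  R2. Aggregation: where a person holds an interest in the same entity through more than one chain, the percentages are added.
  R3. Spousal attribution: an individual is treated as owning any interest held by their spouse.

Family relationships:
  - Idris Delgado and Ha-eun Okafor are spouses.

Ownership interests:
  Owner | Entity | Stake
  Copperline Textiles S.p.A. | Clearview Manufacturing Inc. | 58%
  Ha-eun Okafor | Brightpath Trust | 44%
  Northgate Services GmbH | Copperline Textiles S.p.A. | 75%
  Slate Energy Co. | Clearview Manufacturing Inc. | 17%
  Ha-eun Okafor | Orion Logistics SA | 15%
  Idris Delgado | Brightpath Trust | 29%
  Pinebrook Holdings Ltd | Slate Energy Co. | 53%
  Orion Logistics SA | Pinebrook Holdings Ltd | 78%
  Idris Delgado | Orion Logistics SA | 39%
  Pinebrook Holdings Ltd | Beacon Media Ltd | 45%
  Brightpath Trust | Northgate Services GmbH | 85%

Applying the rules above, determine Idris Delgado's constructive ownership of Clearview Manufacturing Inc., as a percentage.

By spousal attribution (R3), Idris Delgado is treated as also owning Ha-eun Okafor's interest in Brightpath Trust, giving 29% + 44% = 73%.
By spousal attribution (R3), Idris Delgado is treated as also owning Ha-eun Okafor's interest in Orion Logistics SA, giving 39% + 15% = 54%.
Chain via Brightpath Trust → Northgate Services GmbH → Copperline Textiles S.p.A. (R1): 73% × 85% × 75% × 58% = 26.99175% of Clearview Manufacturing Inc.
Chain via Orion Logistics SA → Pinebrook Holdings Ltd → Slate Energy Co. (R1): 54% × 78% × 53% × 17% = 3.795012% of Clearview Manufacturing Inc.
Aggregating (R2): 26.99175% + 3.795012% = 30.786762%.

30.786762%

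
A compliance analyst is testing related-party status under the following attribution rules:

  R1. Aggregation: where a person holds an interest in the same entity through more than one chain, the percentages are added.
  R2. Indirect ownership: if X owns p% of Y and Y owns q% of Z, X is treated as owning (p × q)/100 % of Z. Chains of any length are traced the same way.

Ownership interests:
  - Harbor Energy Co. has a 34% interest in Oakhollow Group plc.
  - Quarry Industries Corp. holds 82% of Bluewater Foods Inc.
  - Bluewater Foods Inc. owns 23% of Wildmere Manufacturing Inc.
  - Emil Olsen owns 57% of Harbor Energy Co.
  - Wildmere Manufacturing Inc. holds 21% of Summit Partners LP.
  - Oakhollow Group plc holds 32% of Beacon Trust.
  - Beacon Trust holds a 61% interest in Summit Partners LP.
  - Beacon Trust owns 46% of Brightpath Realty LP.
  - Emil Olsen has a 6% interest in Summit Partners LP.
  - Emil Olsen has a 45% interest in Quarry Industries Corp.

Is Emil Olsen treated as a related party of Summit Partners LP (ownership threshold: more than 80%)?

Chain via Harbor Energy Co. → Oakhollow Group plc → Beacon Trust (R2): 57% × 34% × 32% × 61% = 3.782976% of Summit Partners LP.
Chain via Quarry Industries Corp. → Bluewater Foods Inc. → Wildmere Manufacturing Inc. (R2): 45% × 82% × 23% × 21% = 1.78227% of Summit Partners LP.
Direct interest in Summit Partners LP: 6%.
Aggregating (R1): 3.782976% + 1.78227% + 6% = 11.565246%.
11.565246% does not exceed the 80% threshold, so Emil is not a related party to Summit Partners LP.

No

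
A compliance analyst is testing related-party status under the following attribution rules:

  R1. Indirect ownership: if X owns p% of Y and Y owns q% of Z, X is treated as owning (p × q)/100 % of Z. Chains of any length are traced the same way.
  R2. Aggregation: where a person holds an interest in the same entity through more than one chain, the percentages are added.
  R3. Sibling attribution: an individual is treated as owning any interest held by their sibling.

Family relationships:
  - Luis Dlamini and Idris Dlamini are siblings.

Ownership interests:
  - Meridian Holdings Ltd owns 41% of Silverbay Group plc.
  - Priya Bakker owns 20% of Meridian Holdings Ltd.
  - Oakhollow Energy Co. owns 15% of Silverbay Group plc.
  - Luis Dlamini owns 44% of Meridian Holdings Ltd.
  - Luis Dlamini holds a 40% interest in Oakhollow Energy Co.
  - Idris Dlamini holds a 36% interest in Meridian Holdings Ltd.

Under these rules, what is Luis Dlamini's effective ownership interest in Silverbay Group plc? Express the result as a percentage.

38.8%

By sibling attribution (R3), Luis Dlamini is treated as also owning Idris Dlamini's interest in Meridian Holdings Ltd, giving 44% + 36% = 80%.
Chain via Oakhollow Energy Co. (R1): 40% × 15% = 6% of Silverbay Group plc.
Chain via Meridian Holdings Ltd (R1): 80% × 41% = 32.8% of Silverbay Group plc.
Aggregating (R2): 6% + 32.8% = 38.8%.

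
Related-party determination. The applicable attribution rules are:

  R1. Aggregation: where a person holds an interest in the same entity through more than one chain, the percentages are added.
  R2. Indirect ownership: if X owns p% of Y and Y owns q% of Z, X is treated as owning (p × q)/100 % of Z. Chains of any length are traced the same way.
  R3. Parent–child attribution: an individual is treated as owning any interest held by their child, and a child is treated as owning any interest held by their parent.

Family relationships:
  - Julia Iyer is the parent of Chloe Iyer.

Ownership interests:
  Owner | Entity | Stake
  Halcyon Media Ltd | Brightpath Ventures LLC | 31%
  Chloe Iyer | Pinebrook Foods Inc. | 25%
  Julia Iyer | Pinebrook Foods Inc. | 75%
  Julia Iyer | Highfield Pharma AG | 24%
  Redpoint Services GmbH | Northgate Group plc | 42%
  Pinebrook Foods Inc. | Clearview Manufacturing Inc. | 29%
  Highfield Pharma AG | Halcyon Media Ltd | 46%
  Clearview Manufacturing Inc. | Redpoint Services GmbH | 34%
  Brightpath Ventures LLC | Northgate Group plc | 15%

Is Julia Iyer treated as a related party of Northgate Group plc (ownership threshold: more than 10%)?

By parent–child attribution (R3), Julia Iyer is treated as also owning Chloe Iyer's interest in Pinebrook Foods Inc, giving 75% + 25% = 100%.
Chain via Pinebrook Foods Inc. → Clearview Manufacturing Inc. → Redpoint Services GmbH (R2): 100% × 29% × 34% × 42% = 4.1412% of Northgate Group plc.
Chain via Highfield Pharma AG → Halcyon Media Ltd → Brightpath Ventures LLC (R2): 24% × 46% × 31% × 15% = 0.51336% of Northgate Group plc.
Aggregating (R1): 4.1412% + 0.51336% = 4.65456%.
4.65456% does not exceed the 10% threshold, so Julia is not a related party to Northgate Group plc.

No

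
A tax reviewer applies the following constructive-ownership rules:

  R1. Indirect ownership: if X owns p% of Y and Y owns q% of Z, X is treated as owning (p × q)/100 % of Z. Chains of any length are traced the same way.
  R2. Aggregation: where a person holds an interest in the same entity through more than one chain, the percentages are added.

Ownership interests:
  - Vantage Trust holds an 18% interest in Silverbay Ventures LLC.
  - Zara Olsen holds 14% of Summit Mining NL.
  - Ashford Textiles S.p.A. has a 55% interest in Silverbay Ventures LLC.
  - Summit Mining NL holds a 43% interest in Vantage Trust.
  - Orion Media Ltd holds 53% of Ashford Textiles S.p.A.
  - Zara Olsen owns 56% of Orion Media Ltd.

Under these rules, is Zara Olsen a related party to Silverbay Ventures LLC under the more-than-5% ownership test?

Yes

Chain via Orion Media Ltd → Ashford Textiles S.p.A. (R1): 56% × 53% × 55% = 16.324% of Silverbay Ventures LLC.
Chain via Summit Mining NL → Vantage Trust (R1): 14% × 43% × 18% = 1.0836% of Silverbay Ventures LLC.
Aggregating (R2): 16.324% + 1.0836% = 17.4076%.
17.4076% exceeds the 5% threshold, so Zara is a related party to Silverbay Ventures LLC.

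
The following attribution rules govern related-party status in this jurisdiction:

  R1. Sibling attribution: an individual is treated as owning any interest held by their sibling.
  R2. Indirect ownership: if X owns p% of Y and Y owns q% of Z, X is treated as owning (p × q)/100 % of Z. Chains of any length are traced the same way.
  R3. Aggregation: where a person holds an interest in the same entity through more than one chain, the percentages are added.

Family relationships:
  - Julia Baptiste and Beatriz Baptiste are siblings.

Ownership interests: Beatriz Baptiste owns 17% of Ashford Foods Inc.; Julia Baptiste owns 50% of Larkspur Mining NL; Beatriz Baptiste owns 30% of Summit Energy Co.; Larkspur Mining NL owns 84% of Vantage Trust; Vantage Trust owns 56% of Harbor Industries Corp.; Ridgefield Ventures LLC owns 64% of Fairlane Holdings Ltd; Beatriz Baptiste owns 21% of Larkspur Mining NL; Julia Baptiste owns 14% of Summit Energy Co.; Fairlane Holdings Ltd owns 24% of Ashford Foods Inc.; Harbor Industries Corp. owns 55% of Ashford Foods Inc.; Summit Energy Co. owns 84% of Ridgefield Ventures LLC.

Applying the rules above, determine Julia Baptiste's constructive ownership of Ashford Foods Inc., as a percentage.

41.046176%

By sibling attribution (R1), Julia Baptiste is treated as also owning Beatriz Baptiste's interest in Summit Energy Co, giving 14% + 30% = 44%.
By sibling attribution (R1), Julia Baptiste is treated as also owning Beatriz Baptiste's interest in Larkspur Mining NL, giving 50% + 21% = 71%.
By sibling attribution (R1), Julia Baptiste is treated as owning Beatriz Baptiste's 17% interest in Ashford Foods Inc.
Chain via Summit Energy Co. → Ridgefield Ventures LLC → Fairlane Holdings Ltd (R2): 44% × 84% × 64% × 24% = 5.677056% of Ashford Foods Inc.
Chain via Larkspur Mining NL → Vantage Trust → Harbor Industries Corp. (R2): 71% × 84% × 56% × 55% = 18.36912% of Ashford Foods Inc.
Direct interest in Ashford Foods Inc: 17%.
Aggregating (R3): 5.677056% + 18.36912% + 17% = 41.046176%.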